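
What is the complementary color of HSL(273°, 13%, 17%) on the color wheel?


Complement = opposite side of color wheel = hue + 180°
H' = (273 + 180) mod 360 = 93°
S and L unchanged.
= HSL(93°, 13%, 17%)


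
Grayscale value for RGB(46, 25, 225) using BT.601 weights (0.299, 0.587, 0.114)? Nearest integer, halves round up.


Gray = 0.299×R + 0.587×G + 0.114×B
Gray = 0.299×46 + 0.587×25 + 0.114×225
Gray = 13.754 + 14.675 + 25.650
Gray = 54.079 → round half up → 54
Gray = 54


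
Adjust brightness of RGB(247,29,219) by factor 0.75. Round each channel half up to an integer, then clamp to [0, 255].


Multiply each channel by 0.75, round half up, clamp to [0, 255]
R: 247×0.75 = 185.25 → round → 185
G: 29×0.75 = 21.75 → round → 22
B: 219×0.75 = 164.25 → round → 164
= RGB(185, 22, 164)


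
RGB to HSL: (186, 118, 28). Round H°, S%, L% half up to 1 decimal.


Normalize: R'=186/255≈0.7294, G'=118/255≈0.4627, B'=28/255≈0.1098
Max=186/255, Min=28/255, Δ=Max-Min=158/255
L = (Max+Min)/2 = (186+28)/510 = 214/510 = 0.41960… → L = 42.0%
L ≤ 0.5 → S = Δ/(Max+Min) = 158/(186+28) = 158/214 = 0.73831… → S = 73.8%
(the 1/255 factors cancel in S and H, so raw channel differences can be used)
Max is R' → H = 60 × (((G-B)/Δ) mod 6) = 60 × (((118-28)/158) mod 6)
  90/158 = 0.5696…
  H = 60 × 0.5696… = 34.177…° → H = 34.2°
= HSL(34.2°, 73.8%, 42.0%)


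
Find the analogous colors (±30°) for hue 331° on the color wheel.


Base hue: 331°
Left analog: (331 - 30) mod 360 = 301°
Right analog: (331 + 30) mod 360 = 1°
Analogous hues = 301° and 1°


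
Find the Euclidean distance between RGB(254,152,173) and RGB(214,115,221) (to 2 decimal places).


d = √[(R₁-R₂)² + (G₁-G₂)² + (B₁-B₂)²]
d = √[(254-214)² + (152-115)² + (173-221)²]
d = √[1600 + 1369 + 2304]
d = √5273
d ≈ 72.62


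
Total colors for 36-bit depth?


Colors = 2^bits = 2^36
= 68,719,476,736 colors


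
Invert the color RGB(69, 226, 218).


Invert: (255-R, 255-G, 255-B)
R: 255-69 = 186
G: 255-226 = 29
B: 255-218 = 37
= RGB(186, 29, 37)


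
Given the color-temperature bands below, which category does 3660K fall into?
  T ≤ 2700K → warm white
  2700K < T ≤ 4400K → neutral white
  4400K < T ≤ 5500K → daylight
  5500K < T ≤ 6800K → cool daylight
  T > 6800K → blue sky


Temperature: 3660K
2700K < 3660K ≤ 4400K → neutral white
Classification: neutral white


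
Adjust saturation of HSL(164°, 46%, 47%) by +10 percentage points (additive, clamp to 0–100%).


Original S = 46%
Adjustment = +10 percentage points
New S = 46 + (10) = 56
Clamp to [0, 100] → 56
= HSL(164°, 56%, 47%)


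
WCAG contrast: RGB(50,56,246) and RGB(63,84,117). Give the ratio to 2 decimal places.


Linearize each sRGB channel c=v/255: c/12.92 if c ≤ 0.04045 else ((c+0.055)/1.055)^2.4
L = 0.2126×R_lin + 0.7152×G_lin + 0.0722×B_lin
Color 1 (50,56,246):
  R=50: 50/255≈0.1961 > 0.04045 → ((0.1961+0.055)/1.055)^2.4 ≈ 0.03190
  G=56: 56/255≈0.2196 > 0.04045 → ((0.2196+0.055)/1.055)^2.4 ≈ 0.03955
  B=246: 246/255≈0.9647 > 0.04045 → ((0.9647+0.055)/1.055)^2.4 ≈ 0.92158
  L1 = 0.2126×0.03190 + 0.7152×0.03955 + 0.0722×0.92158 ≈ 0.10160
Color 2 (63,84,117):
  R=63: 63/255≈0.2471 > 0.04045 → ((0.2471+0.055)/1.055)^2.4 ≈ 0.04971
  G=84: 84/255≈0.3294 > 0.04045 → ((0.3294+0.055)/1.055)^2.4 ≈ 0.08866
  B=117: 117/255≈0.4588 > 0.04045 → ((0.4588+0.055)/1.055)^2.4 ≈ 0.17789
  L2 = 0.2126×0.04971 + 0.7152×0.08866 + 0.0722×0.17789 ≈ 0.08682
Lighter = 0.10160, Darker = 0.08682
Ratio = (L_lighter + 0.05) / (L_darker + 0.05)
Ratio = (0.10160 + 0.05) / (0.08682 + 0.05) = 0.15160 / 0.13682 ≈ 1.1081
Ratio ≈ 1.11:1


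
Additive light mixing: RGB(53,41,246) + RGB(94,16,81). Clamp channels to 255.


Additive: each channel = min(255, C₁+C₂)
R: 53+94 = 147 → 147
G: 41+16 = 57 → 57
B: 246+81 = 327 → 255
= RGB(147, 57, 255)


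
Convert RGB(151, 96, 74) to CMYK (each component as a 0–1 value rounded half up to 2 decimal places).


R'=151/255≈0.5922, G'=96/255≈0.3765, B'=74/255≈0.2902
K = 1 - max(R',G',B') = 1 - 151/255 = 104/255 = 0.40784… → 0.41
(1-R'-K)/(1-K) simplifies to (max-R)/max with max = 151:
C = (151-151)/151 = 0/151 = 0 → 0.00
M = (151-96)/151 = 55/151 = 0.36423… → 0.36
Y = (151-74)/151 = 77/151 = 0.50993… → 0.51
= CMYK(0.00, 0.36, 0.51, 0.41)


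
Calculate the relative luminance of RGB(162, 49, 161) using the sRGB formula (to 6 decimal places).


Linearize each channel (sRGB transfer function): c = v/255; c_lin = c/12.92 if c ≤ 0.04045, else ((c+0.055)/1.055)^2.4
  R: 162/255 ≈ 0.635294 > 0.04045 → ((0.635294+0.055)/1.055)^2.4 ≈ 0.361307
  G: 49/255 ≈ 0.192157 > 0.04045 → ((0.192157+0.055)/1.055)^2.4 ≈ 0.030713
  B: 161/255 ≈ 0.631373 > 0.04045 → ((0.631373+0.055)/1.055)^2.4 ≈ 0.356400
R_lin = 0.361307, G_lin = 0.030713, B_lin = 0.356400
L = 0.2126×R + 0.7152×G + 0.0722×B
L = 0.2126×0.361307 + 0.7152×0.030713 + 0.0722×0.356400
L ≈ 0.124512


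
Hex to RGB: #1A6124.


1A → 26 (R)
61 → 97 (G)
24 → 36 (B)
= RGB(26, 97, 36)


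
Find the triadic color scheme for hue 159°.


Triadic: equally spaced at 120° intervals
H1 = 159°
H2 = (159 + 120) mod 360 = 279°
H3 = (159 + 240) mod 360 = 39°
Triadic = 159°, 279°, 39°


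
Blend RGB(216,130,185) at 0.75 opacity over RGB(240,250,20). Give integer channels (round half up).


C = α×F + (1-α)×B, with 1-α = 0.25
R: 0.75×216 + 0.25×240 = 162.00 + 60.00 = 222.00 → 222
G: 0.75×130 + 0.25×250 = 97.50 + 62.50 = 160.00 → 160
B: 0.75×185 + 0.25×20 = 138.75 + 5.00 = 143.75 → 144
= RGB(222, 160, 144)


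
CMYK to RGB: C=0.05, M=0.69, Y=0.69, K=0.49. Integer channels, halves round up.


R = 255 × (1-C) × (1-K) = 255 × 0.95 × 0.51 = 123.5475 → 124
G = 255 × (1-M) × (1-K) = 255 × 0.31 × 0.51 = 40.3155 → 40
B = 255 × (1-Y) × (1-K) = 255 × 0.31 × 0.51 = 40.3155 → 40
= RGB(124, 40, 40)


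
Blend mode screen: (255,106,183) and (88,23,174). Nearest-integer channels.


Screen: C = 255 - (255-A)×(255-B)/255, rounded to nearest integer
R: 255 - (255-255)×(255-88)/255 = 255 - 0/255 ≈ 255 - 0.000 = 255.000 → 255
G: 255 - (255-106)×(255-23)/255 = 255 - 34568/255 ≈ 255 - 135.561 = 119.439 → 119
B: 255 - (255-183)×(255-174)/255 = 255 - 5832/255 ≈ 255 - 22.871 = 232.129 → 232
= RGB(255, 119, 232)


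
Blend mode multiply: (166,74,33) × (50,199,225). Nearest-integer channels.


Multiply: C = A×B/255, rounded to nearest integer
R: 166×50/255 = 8300/255 ≈ 32.549 → 33
G: 74×199/255 = 14726/255 ≈ 57.749 → 58
B: 33×225/255 = 7425/255 ≈ 29.118 → 29
= RGB(33, 58, 29)


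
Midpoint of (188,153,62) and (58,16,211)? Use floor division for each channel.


Midpoint: each channel = ⌊(C₁+C₂)/2⌋
R: ⌊(188+58)/2⌋ = 123
G: ⌊(153+16)/2⌋ = 84
B: ⌊(62+211)/2⌋ = 136
= RGB(123, 84, 136)


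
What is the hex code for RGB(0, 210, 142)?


R = 0 → 00 (hex)
G = 210 → D2 (hex)
B = 142 → 8E (hex)
Hex = #00D28E


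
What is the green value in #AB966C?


Color: #AB966C
R = AB = 171
G = 96 = 150
B = 6C = 108
Green = 150


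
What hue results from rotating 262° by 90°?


New hue = (H + rotation) mod 360
New hue = (262 + 90) mod 360
= 352 mod 360
= 352°


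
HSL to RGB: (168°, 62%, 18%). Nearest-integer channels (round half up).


H=168°, S=0.62, L=0.18
C = (1-|2L-1|)×S = (1-|-0.64|)×0.62 = 0.2232
H' = H/60 = 168/60 ≈ 2.8000; X = C×(1-|H' mod 2 - 1|) = 0.17856
m = L - C/2 = 0.18 - 0.1116 = 0.0684
Sector ⌊H'⌋ = 2 → (R',G',B') = (0.0, 0.2232, 0.17856)
RGB = ((R'+m)×255, (G'+m)×255, (B'+m)×255) = (17.442, 74.358, 62.9748)
Round half up → RGB(17, 74, 63)


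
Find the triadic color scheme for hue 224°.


Triadic: equally spaced at 120° intervals
H1 = 224°
H2 = (224 + 120) mod 360 = 344°
H3 = (224 + 240) mod 360 = 104°
Triadic = 224°, 344°, 104°


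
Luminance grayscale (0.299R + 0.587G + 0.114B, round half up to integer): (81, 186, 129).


Gray = 0.299×R + 0.587×G + 0.114×B
Gray = 0.299×81 + 0.587×186 + 0.114×129
Gray = 24.219 + 109.182 + 14.706
Gray = 148.107 → round half up → 148
Gray = 148


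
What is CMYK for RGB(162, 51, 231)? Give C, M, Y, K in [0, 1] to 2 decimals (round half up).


R'=162/255≈0.6353, G'=51/255≈0.2000, B'=231/255≈0.9059
K = 1 - max(R',G',B') = 1 - 231/255 = 24/255 = 0.09411… → 0.09
(1-R'-K)/(1-K) simplifies to (max-R)/max with max = 231:
C = (231-162)/231 = 69/231 = 0.29870… → 0.30
M = (231-51)/231 = 180/231 = 0.77922… → 0.78
Y = (231-231)/231 = 0/231 = 0 → 0.00
= CMYK(0.30, 0.78, 0.00, 0.09)


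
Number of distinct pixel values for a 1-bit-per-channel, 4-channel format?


Total bits = 1 bits/channel × 4 channels = 4 bits
Distinct pixel values = 2^4
= 16 pixel values


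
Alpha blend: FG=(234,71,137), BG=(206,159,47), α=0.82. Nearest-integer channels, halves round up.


C = α×F + (1-α)×B, with 1-α = 0.18
R: 0.82×234 + 0.18×206 = 191.88 + 37.08 = 228.96 → 229
G: 0.82×71 + 0.18×159 = 58.22 + 28.62 = 86.84 → 87
B: 0.82×137 + 0.18×47 = 112.34 + 8.46 = 120.80 → 121
= RGB(229, 87, 121)


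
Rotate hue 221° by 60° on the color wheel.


New hue = (H + rotation) mod 360
New hue = (221 + 60) mod 360
= 281 mod 360
= 281°


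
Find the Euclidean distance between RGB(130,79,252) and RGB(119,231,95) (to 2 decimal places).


d = √[(R₁-R₂)² + (G₁-G₂)² + (B₁-B₂)²]
d = √[(130-119)² + (79-231)² + (252-95)²]
d = √[121 + 23104 + 24649]
d = √47874
d ≈ 218.80


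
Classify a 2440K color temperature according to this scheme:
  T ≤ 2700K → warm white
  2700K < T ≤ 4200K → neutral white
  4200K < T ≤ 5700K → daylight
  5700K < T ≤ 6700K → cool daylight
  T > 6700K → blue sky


Temperature: 2440K
2440K ≤ 2700K → warm white
Classification: warm white


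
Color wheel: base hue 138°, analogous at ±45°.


Base hue: 138°
Left analog: (138 - 45) mod 360 = 93°
Right analog: (138 + 45) mod 360 = 183°
Analogous hues = 93° and 183°


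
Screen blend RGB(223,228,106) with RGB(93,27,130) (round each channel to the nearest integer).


Screen: C = 255 - (255-A)×(255-B)/255, rounded to nearest integer
R: 255 - (255-223)×(255-93)/255 = 255 - 5184/255 ≈ 255 - 20.329 = 234.671 → 235
G: 255 - (255-228)×(255-27)/255 = 255 - 6156/255 ≈ 255 - 24.141 = 230.859 → 231
B: 255 - (255-106)×(255-130)/255 = 255 - 18625/255 ≈ 255 - 73.039 = 181.961 → 182
= RGB(235, 231, 182)


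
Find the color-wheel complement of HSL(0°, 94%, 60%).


Complement = opposite side of color wheel = hue + 180°
H' = (0 + 180) mod 360 = 180°
S and L unchanged.
= HSL(180°, 94%, 60%)


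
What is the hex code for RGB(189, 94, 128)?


R = 189 → BD (hex)
G = 94 → 5E (hex)
B = 128 → 80 (hex)
Hex = #BD5E80


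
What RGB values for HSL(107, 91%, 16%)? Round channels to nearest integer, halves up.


H=107°, S=0.91, L=0.16
C = (1-|2L-1|)×S = (1-|-0.68|)×0.91 = 0.2912
H' = H/60 = 107/60 ≈ 1.7833; X = C×(1-|H' mod 2 - 1|) ≈ 0.0631
m = L - C/2 = 0.16 - 0.1456 = 0.0144
Sector ⌊H'⌋ = 1 → (R',G',B') = (≈0.0631, 0.2912, 0.0)
RGB = ((R'+m)×255, (G'+m)×255, (B'+m)×255) = (19.7608, 77.928, 3.672)
Round half up → RGB(20, 78, 4)


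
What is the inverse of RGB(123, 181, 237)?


Invert: (255-R, 255-G, 255-B)
R: 255-123 = 132
G: 255-181 = 74
B: 255-237 = 18
= RGB(132, 74, 18)


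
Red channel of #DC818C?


Color: #DC818C
R = DC = 220
G = 81 = 129
B = 8C = 140
Red = 220


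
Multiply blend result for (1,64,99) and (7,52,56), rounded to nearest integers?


Multiply: C = A×B/255, rounded to nearest integer
R: 1×7/255 = 7/255 ≈ 0.027 → 0
G: 64×52/255 = 3328/255 ≈ 13.051 → 13
B: 99×56/255 = 5544/255 ≈ 21.741 → 22
= RGB(0, 13, 22)


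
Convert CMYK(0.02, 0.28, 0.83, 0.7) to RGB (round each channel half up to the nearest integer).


R = 255 × (1-C) × (1-K) = 255 × 0.98 × 0.30 = 74.97 → 75
G = 255 × (1-M) × (1-K) = 255 × 0.72 × 0.30 = 55.08 → 55
B = 255 × (1-Y) × (1-K) = 255 × 0.17 × 0.30 = 13.005 → 13
= RGB(75, 55, 13)


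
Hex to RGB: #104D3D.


10 → 16 (R)
4D → 77 (G)
3D → 61 (B)
= RGB(16, 77, 61)


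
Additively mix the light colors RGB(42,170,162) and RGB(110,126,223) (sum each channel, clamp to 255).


Additive: each channel = min(255, C₁+C₂)
R: 42+110 = 152 → 152
G: 170+126 = 296 → 255
B: 162+223 = 385 → 255
= RGB(152, 255, 255)


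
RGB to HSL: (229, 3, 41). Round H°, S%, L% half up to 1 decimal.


Normalize: R'=229/255≈0.8980, G'=3/255≈0.0118, B'=41/255≈0.1608
Max=229/255, Min=3/255, Δ=Max-Min=226/255
L = (Max+Min)/2 = (229+3)/510 = 232/510 = 0.45490… → L = 45.5%
L ≤ 0.5 → S = Δ/(Max+Min) = 226/(229+3) = 226/232 = 0.97413… → S = 97.4%
(the 1/255 factors cancel in S and H, so raw channel differences can be used)
Max is R' → H = 60 × (((G-B)/Δ) mod 6) = 60 × (((3-41)/226) mod 6)
  (-38)/226 = -0.1681…; negative, so add 6 → 5.8318…
  H = 60 × 5.8318… = 349.911…° → H = 349.9°
= HSL(349.9°, 97.4%, 45.5%)


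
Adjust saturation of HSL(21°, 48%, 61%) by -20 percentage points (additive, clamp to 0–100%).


Original S = 48%
Adjustment = -20 percentage points
New S = 48 + (-20) = 28
Clamp to [0, 100] → 28
= HSL(21°, 28%, 61%)


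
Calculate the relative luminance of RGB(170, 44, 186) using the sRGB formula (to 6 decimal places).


Linearize each channel (sRGB transfer function): c = v/255; c_lin = c/12.92 if c ≤ 0.04045, else ((c+0.055)/1.055)^2.4
  R: 170/255 ≈ 0.666667 > 0.04045 → ((0.666667+0.055)/1.055)^2.4 ≈ 0.401978
  G: 44/255 ≈ 0.172549 > 0.04045 → ((0.172549+0.055)/1.055)^2.4 ≈ 0.025187
  B: 186/255 ≈ 0.729412 > 0.04045 → ((0.729412+0.055)/1.055)^2.4 ≈ 0.491021
R_lin = 0.401978, G_lin = 0.025187, B_lin = 0.491021
L = 0.2126×R + 0.7152×G + 0.0722×B
L = 0.2126×0.401978 + 0.7152×0.025187 + 0.0722×0.491021
L ≈ 0.138926


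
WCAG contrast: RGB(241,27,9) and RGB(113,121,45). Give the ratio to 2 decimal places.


Linearize each sRGB channel c=v/255: c/12.92 if c ≤ 0.04045 else ((c+0.055)/1.055)^2.4
L = 0.2126×R_lin + 0.7152×G_lin + 0.0722×B_lin
Color 1 (241,27,9):
  R=241: 241/255≈0.9451 > 0.04045 → ((0.9451+0.055)/1.055)^2.4 ≈ 0.87962
  G=27: 27/255≈0.1059 > 0.04045 → ((0.1059+0.055)/1.055)^2.4 ≈ 0.01096
  B=9: 9/255≈0.0353 ≤ 0.04045 → 0.0353/12.92 ≈ 0.00273
  L1 = 0.2126×0.87962 + 0.7152×0.01096 + 0.0722×0.00273 ≈ 0.19504
Color 2 (113,121,45):
  R=113: 113/255≈0.4431 > 0.04045 → ((0.4431+0.055)/1.055)^2.4 ≈ 0.16513
  G=121: 121/255≈0.4745 > 0.04045 → ((0.4745+0.055)/1.055)^2.4 ≈ 0.19120
  B=45: 45/255≈0.1765 > 0.04045 → ((0.1765+0.055)/1.055)^2.4 ≈ 0.02624
  L2 = 0.2126×0.16513 + 0.7152×0.19120 + 0.0722×0.02624 ≈ 0.17375
Lighter = 0.19504, Darker = 0.17375
Ratio = (L_lighter + 0.05) / (L_darker + 0.05)
Ratio = (0.19504 + 0.05) / (0.17375 + 0.05) = 0.24504 / 0.22375 ≈ 1.0952
Ratio ≈ 1.10:1


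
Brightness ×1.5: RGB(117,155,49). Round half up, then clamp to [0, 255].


Multiply each channel by 1.5, round half up, clamp to [0, 255]
R: 117×1.5 = 175.5 → round → 176
G: 155×1.5 = 232.5 → round → 233
B: 49×1.5 = 73.5 → round → 74
= RGB(176, 233, 74)


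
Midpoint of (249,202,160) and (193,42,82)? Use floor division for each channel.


Midpoint: each channel = ⌊(C₁+C₂)/2⌋
R: ⌊(249+193)/2⌋ = 221
G: ⌊(202+42)/2⌋ = 122
B: ⌊(160+82)/2⌋ = 121
= RGB(221, 122, 121)


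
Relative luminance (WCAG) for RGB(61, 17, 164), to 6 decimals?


Linearize each channel (sRGB transfer function): c = v/255; c_lin = c/12.92 if c ≤ 0.04045, else ((c+0.055)/1.055)^2.4
  R: 61/255 ≈ 0.239216 > 0.04045 → ((0.239216+0.055)/1.055)^2.4 ≈ 0.046665
  G: 17/255 ≈ 0.066667 > 0.04045 → ((0.066667+0.055)/1.055)^2.4 ≈ 0.005605
  B: 164/255 ≈ 0.643137 > 0.04045 → ((0.643137+0.055)/1.055)^2.4 ≈ 0.371238
R_lin = 0.046665, G_lin = 0.005605, B_lin = 0.371238
L = 0.2126×R + 0.7152×G + 0.0722×B
L = 0.2126×0.046665 + 0.7152×0.005605 + 0.0722×0.371238
L ≈ 0.040733


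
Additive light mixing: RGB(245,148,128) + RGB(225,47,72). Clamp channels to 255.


Additive: each channel = min(255, C₁+C₂)
R: 245+225 = 470 → 255
G: 148+47 = 195 → 195
B: 128+72 = 200 → 200
= RGB(255, 195, 200)


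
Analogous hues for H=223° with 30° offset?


Base hue: 223°
Left analog: (223 - 30) mod 360 = 193°
Right analog: (223 + 30) mod 360 = 253°
Analogous hues = 193° and 253°


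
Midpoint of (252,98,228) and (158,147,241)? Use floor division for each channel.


Midpoint: each channel = ⌊(C₁+C₂)/2⌋
R: ⌊(252+158)/2⌋ = 205
G: ⌊(98+147)/2⌋ = 122
B: ⌊(228+241)/2⌋ = 234
= RGB(205, 122, 234)


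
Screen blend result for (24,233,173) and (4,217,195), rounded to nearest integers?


Screen: C = 255 - (255-A)×(255-B)/255, rounded to nearest integer
R: 255 - (255-24)×(255-4)/255 = 255 - 57981/255 ≈ 255 - 227.376 = 27.624 → 28
G: 255 - (255-233)×(255-217)/255 = 255 - 836/255 ≈ 255 - 3.278 = 251.722 → 252
B: 255 - (255-173)×(255-195)/255 = 255 - 4920/255 ≈ 255 - 19.294 = 235.706 → 236
= RGB(28, 252, 236)


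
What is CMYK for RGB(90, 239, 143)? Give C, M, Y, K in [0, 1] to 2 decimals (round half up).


R'=90/255≈0.3529, G'=239/255≈0.9373, B'=143/255≈0.5608
K = 1 - max(R',G',B') = 1 - 239/255 = 16/255 = 0.06274… → 0.06
(1-R'-K)/(1-K) simplifies to (max-R)/max with max = 239:
C = (239-90)/239 = 149/239 = 0.62343… → 0.62
M = (239-239)/239 = 0/239 = 0 → 0.00
Y = (239-143)/239 = 96/239 = 0.40167… → 0.40
= CMYK(0.62, 0.00, 0.40, 0.06)


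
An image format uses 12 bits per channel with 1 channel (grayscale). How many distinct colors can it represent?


Total bits = 12 bits/channel × 1 channels = 12 bits
Distinct colors = 2^12
= 4,096 colors


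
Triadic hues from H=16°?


Triadic: equally spaced at 120° intervals
H1 = 16°
H2 = (16 + 120) mod 360 = 136°
H3 = (16 + 240) mod 360 = 256°
Triadic = 16°, 136°, 256°


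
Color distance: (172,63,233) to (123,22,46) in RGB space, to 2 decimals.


d = √[(R₁-R₂)² + (G₁-G₂)² + (B₁-B₂)²]
d = √[(172-123)² + (63-22)² + (233-46)²]
d = √[2401 + 1681 + 34969]
d = √39051
d ≈ 197.61


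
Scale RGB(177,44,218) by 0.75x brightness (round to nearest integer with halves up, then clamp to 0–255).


Multiply each channel by 0.75, round half up, clamp to [0, 255]
R: 177×0.75 = 132.75 → round → 133
G: 44×0.75 = 33
B: 218×0.75 = 163.5 → round → 164
= RGB(133, 33, 164)


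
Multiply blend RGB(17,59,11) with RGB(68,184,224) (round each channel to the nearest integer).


Multiply: C = A×B/255, rounded to nearest integer
R: 17×68/255 = 1156/255 ≈ 4.533 → 5
G: 59×184/255 = 10856/255 ≈ 42.573 → 43
B: 11×224/255 = 2464/255 ≈ 9.663 → 10
= RGB(5, 43, 10)


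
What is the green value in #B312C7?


Color: #B312C7
R = B3 = 179
G = 12 = 18
B = C7 = 199
Green = 18


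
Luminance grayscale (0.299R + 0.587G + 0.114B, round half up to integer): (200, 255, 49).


Gray = 0.299×R + 0.587×G + 0.114×B
Gray = 0.299×200 + 0.587×255 + 0.114×49
Gray = 59.800 + 149.685 + 5.586
Gray = 215.071 → round half up → 215
Gray = 215


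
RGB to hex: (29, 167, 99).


R = 29 → 1D (hex)
G = 167 → A7 (hex)
B = 99 → 63 (hex)
Hex = #1DA763


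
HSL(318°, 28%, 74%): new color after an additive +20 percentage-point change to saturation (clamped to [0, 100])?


Original S = 28%
Adjustment = +20 percentage points
New S = 28 + (20) = 48
Clamp to [0, 100] → 48
= HSL(318°, 48%, 74%)


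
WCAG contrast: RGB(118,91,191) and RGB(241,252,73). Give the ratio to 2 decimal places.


Linearize each sRGB channel c=v/255: c/12.92 if c ≤ 0.04045 else ((c+0.055)/1.055)^2.4
L = 0.2126×R_lin + 0.7152×G_lin + 0.0722×B_lin
Color 1 (118,91,191):
  R=118: 118/255≈0.4627 > 0.04045 → ((0.4627+0.055)/1.055)^2.4 ≈ 0.18116
  G=91: 91/255≈0.3569 > 0.04045 → ((0.3569+0.055)/1.055)^2.4 ≈ 0.10462
  B=191: 191/255≈0.7490 > 0.04045 → ((0.7490+0.055)/1.055)^2.4 ≈ 0.52100
  L1 = 0.2126×0.18116 + 0.7152×0.10462 + 0.0722×0.52100 ≈ 0.15095
Color 2 (241,252,73):
  R=241: 241/255≈0.9451 > 0.04045 → ((0.9451+0.055)/1.055)^2.4 ≈ 0.87962
  G=252: 252/255≈0.9882 > 0.04045 → ((0.9882+0.055)/1.055)^2.4 ≈ 0.97345
  B=73: 73/255≈0.2863 > 0.04045 → ((0.2863+0.055)/1.055)^2.4 ≈ 0.06663
  L2 = 0.2126×0.87962 + 0.7152×0.97345 + 0.0722×0.06663 ≈ 0.88803
Lighter = 0.88803, Darker = 0.15095
Ratio = (L_lighter + 0.05) / (L_darker + 0.05)
Ratio = (0.88803 + 0.05) / (0.15095 + 0.05) = 0.93803 / 0.20095 ≈ 4.6679
Ratio ≈ 4.67:1


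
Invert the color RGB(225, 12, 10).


Invert: (255-R, 255-G, 255-B)
R: 255-225 = 30
G: 255-12 = 243
B: 255-10 = 245
= RGB(30, 243, 245)


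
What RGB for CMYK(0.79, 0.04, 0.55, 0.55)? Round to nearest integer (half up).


R = 255 × (1-C) × (1-K) = 255 × 0.21 × 0.45 = 24.0975 → 24
G = 255 × (1-M) × (1-K) = 255 × 0.96 × 0.45 = 110.16 → 110
B = 255 × (1-Y) × (1-K) = 255 × 0.45 × 0.45 = 51.6375 → 52
= RGB(24, 110, 52)


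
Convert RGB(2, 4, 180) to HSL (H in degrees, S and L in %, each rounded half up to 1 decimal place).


Normalize: R'=2/255≈0.0078, G'=4/255≈0.0157, B'=180/255≈0.7059
Max=180/255, Min=2/255, Δ=Max-Min=178/255
L = (Max+Min)/2 = (180+2)/510 = 182/510 = 0.35686… → L = 35.7%
L ≤ 0.5 → S = Δ/(Max+Min) = 178/(180+2) = 178/182 = 0.97802… → S = 97.8%
(the 1/255 factors cancel in S and H, so raw channel differences can be used)
Max is B' → H = 60 × ((R-G)/Δ + 4) = 60 × ((2-4)/178 + 4)
  -2/178 + 4 = -0.0112… + 4 = 3.9887…
  H = 60 × 3.9887… = 239.325…° → H = 239.3°
= HSL(239.3°, 97.8%, 35.7%)


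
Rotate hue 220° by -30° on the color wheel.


New hue = (H + rotation) mod 360
New hue = (220 -30) mod 360
= 190 mod 360
= 190°


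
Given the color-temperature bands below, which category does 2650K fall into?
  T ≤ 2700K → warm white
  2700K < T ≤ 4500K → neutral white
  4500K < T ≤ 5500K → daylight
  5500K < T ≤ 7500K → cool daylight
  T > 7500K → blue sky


Temperature: 2650K
2650K ≤ 2700K → warm white
Classification: warm white


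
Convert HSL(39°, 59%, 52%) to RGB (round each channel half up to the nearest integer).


H=39°, S=0.59, L=0.52
C = (1-|2L-1|)×S = (1-|0.04|)×0.59 = 0.5664
H' = H/60 = 39/60 ≈ 0.6500; X = C×(1-|H' mod 2 - 1|) = 0.36816
m = L - C/2 = 0.52 - 0.2832 = 0.2368
Sector ⌊H'⌋ = 0 → (R',G',B') = (0.5664, 0.36816, 0.0)
RGB = ((R'+m)×255, (G'+m)×255, (B'+m)×255) = (204.816, 154.2648, 60.384)
Round half up → RGB(205, 154, 60)


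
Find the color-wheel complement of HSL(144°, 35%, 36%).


Complement = opposite side of color wheel = hue + 180°
H' = (144 + 180) mod 360 = 324°
S and L unchanged.
= HSL(324°, 35%, 36%)


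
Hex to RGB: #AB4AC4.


AB → 171 (R)
4A → 74 (G)
C4 → 196 (B)
= RGB(171, 74, 196)


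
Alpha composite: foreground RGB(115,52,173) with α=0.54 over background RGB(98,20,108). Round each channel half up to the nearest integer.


C = α×F + (1-α)×B, with 1-α = 0.46
R: 0.54×115 + 0.46×98 = 62.10 + 45.08 = 107.18 → 107
G: 0.54×52 + 0.46×20 = 28.08 + 9.20 = 37.28 → 37
B: 0.54×173 + 0.46×108 = 93.42 + 49.68 = 143.10 → 143
= RGB(107, 37, 143)


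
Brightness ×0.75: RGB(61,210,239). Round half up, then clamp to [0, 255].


Multiply each channel by 0.75, round half up, clamp to [0, 255]
R: 61×0.75 = 45.75 → round → 46
G: 210×0.75 = 157.5 → round → 158
B: 239×0.75 = 179.25 → round → 179
= RGB(46, 158, 179)


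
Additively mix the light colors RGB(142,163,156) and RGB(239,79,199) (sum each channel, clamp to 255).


Additive: each channel = min(255, C₁+C₂)
R: 142+239 = 381 → 255
G: 163+79 = 242 → 242
B: 156+199 = 355 → 255
= RGB(255, 242, 255)


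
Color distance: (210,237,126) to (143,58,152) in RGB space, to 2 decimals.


d = √[(R₁-R₂)² + (G₁-G₂)² + (B₁-B₂)²]
d = √[(210-143)² + (237-58)² + (126-152)²]
d = √[4489 + 32041 + 676]
d = √37206
d ≈ 192.89


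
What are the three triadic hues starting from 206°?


Triadic: equally spaced at 120° intervals
H1 = 206°
H2 = (206 + 120) mod 360 = 326°
H3 = (206 + 240) mod 360 = 86°
Triadic = 206°, 326°, 86°


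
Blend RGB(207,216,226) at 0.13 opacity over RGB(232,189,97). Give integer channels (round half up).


C = α×F + (1-α)×B, with 1-α = 0.87
R: 0.13×207 + 0.87×232 = 26.91 + 201.84 = 228.75 → 229
G: 0.13×216 + 0.87×189 = 28.08 + 164.43 = 192.51 → 193
B: 0.13×226 + 0.87×97 = 29.38 + 84.39 = 113.77 → 114
= RGB(229, 193, 114)


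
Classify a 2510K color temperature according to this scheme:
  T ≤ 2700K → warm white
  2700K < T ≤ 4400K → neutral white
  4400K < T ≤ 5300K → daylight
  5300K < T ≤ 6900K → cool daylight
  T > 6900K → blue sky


Temperature: 2510K
2510K ≤ 2700K → warm white
Classification: warm white


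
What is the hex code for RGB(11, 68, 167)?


R = 11 → 0B (hex)
G = 68 → 44 (hex)
B = 167 → A7 (hex)
Hex = #0B44A7


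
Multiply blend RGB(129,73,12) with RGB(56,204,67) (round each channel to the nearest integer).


Multiply: C = A×B/255, rounded to nearest integer
R: 129×56/255 = 7224/255 ≈ 28.329 → 28
G: 73×204/255 = 14892/255 ≈ 58.400 → 58
B: 12×67/255 = 804/255 ≈ 3.153 → 3
= RGB(28, 58, 3)


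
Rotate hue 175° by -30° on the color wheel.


New hue = (H + rotation) mod 360
New hue = (175 -30) mod 360
= 145 mod 360
= 145°


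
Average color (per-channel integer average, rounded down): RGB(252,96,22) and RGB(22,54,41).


Midpoint: each channel = ⌊(C₁+C₂)/2⌋
R: ⌊(252+22)/2⌋ = 137
G: ⌊(96+54)/2⌋ = 75
B: ⌊(22+41)/2⌋ = 31
= RGB(137, 75, 31)


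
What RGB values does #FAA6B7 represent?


FA → 250 (R)
A6 → 166 (G)
B7 → 183 (B)
= RGB(250, 166, 183)


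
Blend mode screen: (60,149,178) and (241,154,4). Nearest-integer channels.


Screen: C = 255 - (255-A)×(255-B)/255, rounded to nearest integer
R: 255 - (255-60)×(255-241)/255 = 255 - 2730/255 ≈ 255 - 10.706 = 244.294 → 244
G: 255 - (255-149)×(255-154)/255 = 255 - 10706/255 ≈ 255 - 41.984 = 213.016 → 213
B: 255 - (255-178)×(255-4)/255 = 255 - 19327/255 ≈ 255 - 75.792 = 179.208 → 179
= RGB(244, 213, 179)


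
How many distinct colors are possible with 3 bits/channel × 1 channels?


Total bits = 3 bits/channel × 1 channels = 3 bits
Distinct colors = 2^3
= 8 colors


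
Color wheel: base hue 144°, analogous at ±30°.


Base hue: 144°
Left analog: (144 - 30) mod 360 = 114°
Right analog: (144 + 30) mod 360 = 174°
Analogous hues = 114° and 174°


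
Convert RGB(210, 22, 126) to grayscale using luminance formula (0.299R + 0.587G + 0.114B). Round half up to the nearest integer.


Gray = 0.299×R + 0.587×G + 0.114×B
Gray = 0.299×210 + 0.587×22 + 0.114×126
Gray = 62.790 + 12.914 + 14.364
Gray = 90.068 → round half up → 90
Gray = 90


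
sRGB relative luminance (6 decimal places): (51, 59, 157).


Linearize each channel (sRGB transfer function): c = v/255; c_lin = c/12.92 if c ≤ 0.04045, else ((c+0.055)/1.055)^2.4
  R: 51/255 ≈ 0.200000 > 0.04045 → ((0.200000+0.055)/1.055)^2.4 ≈ 0.033105
  G: 59/255 ≈ 0.231373 > 0.04045 → ((0.231373+0.055)/1.055)^2.4 ≈ 0.043735
  B: 157/255 ≈ 0.615686 > 0.04045 → ((0.615686+0.055)/1.055)^2.4 ≈ 0.337164
R_lin = 0.033105, G_lin = 0.043735, B_lin = 0.337164
L = 0.2126×R + 0.7152×G + 0.0722×B
L = 0.2126×0.033105 + 0.7152×0.043735 + 0.0722×0.337164
L ≈ 0.062661


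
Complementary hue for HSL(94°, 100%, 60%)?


Complement = opposite side of color wheel = hue + 180°
H' = (94 + 180) mod 360 = 274°
S and L unchanged.
= HSL(274°, 100%, 60%)


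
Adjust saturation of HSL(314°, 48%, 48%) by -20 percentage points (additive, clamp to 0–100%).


Original S = 48%
Adjustment = -20 percentage points
New S = 48 + (-20) = 28
Clamp to [0, 100] → 28
= HSL(314°, 28%, 48%)


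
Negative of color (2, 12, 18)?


Invert: (255-R, 255-G, 255-B)
R: 255-2 = 253
G: 255-12 = 243
B: 255-18 = 237
= RGB(253, 243, 237)


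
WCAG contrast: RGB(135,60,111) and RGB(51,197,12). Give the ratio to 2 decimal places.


Linearize each sRGB channel c=v/255: c/12.92 if c ≤ 0.04045 else ((c+0.055)/1.055)^2.4
L = 0.2126×R_lin + 0.7152×G_lin + 0.0722×B_lin
Color 1 (135,60,111):
  R=135: 135/255≈0.5294 > 0.04045 → ((0.5294+0.055)/1.055)^2.4 ≈ 0.24228
  G=60: 60/255≈0.2353 > 0.04045 → ((0.2353+0.055)/1.055)^2.4 ≈ 0.04519
  B=111: 111/255≈0.4353 > 0.04045 → ((0.4353+0.055)/1.055)^2.4 ≈ 0.15896
  L1 = 0.2126×0.24228 + 0.7152×0.04519 + 0.0722×0.15896 ≈ 0.09530
Color 2 (51,197,12):
  R=51: 51/255≈0.2000 > 0.04045 → ((0.2000+0.055)/1.055)^2.4 ≈ 0.03310
  G=197: 197/255≈0.7725 > 0.04045 → ((0.7725+0.055)/1.055)^2.4 ≈ 0.55834
  B=12: 12/255≈0.0471 > 0.04045 → ((0.0471+0.055)/1.055)^2.4 ≈ 0.00368
  L2 = 0.2126×0.03310 + 0.7152×0.55834 + 0.0722×0.00368 ≈ 0.40663
Lighter = 0.40663, Darker = 0.09530
Ratio = (L_lighter + 0.05) / (L_darker + 0.05)
Ratio = (0.40663 + 0.05) / (0.09530 + 0.05) = 0.45663 / 0.14530 ≈ 3.1426
Ratio ≈ 3.14:1


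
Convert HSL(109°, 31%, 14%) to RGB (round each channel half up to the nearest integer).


H=109°, S=0.31, L=0.14
C = (1-|2L-1|)×S = (1-|-0.72|)×0.31 = 0.0868
H' = H/60 = 109/60 ≈ 1.8167; X = C×(1-|H' mod 2 - 1|) ≈ 0.0159
m = L - C/2 = 0.14 - 0.0434 = 0.0966
Sector ⌊H'⌋ = 1 → (R',G',B') = (≈0.0159, 0.0868, 0.0)
RGB = ((R'+m)×255, (G'+m)×255, (B'+m)×255) = (28.6909, 46.767, 24.633)
Round half up → RGB(29, 47, 25)


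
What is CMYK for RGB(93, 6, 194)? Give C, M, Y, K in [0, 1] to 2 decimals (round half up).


R'=93/255≈0.3647, G'=6/255≈0.0235, B'=194/255≈0.7608
K = 1 - max(R',G',B') = 1 - 194/255 = 61/255 = 0.23921… → 0.24
(1-R'-K)/(1-K) simplifies to (max-R)/max with max = 194:
C = (194-93)/194 = 101/194 = 0.52061… → 0.52
M = (194-6)/194 = 188/194 = 0.96907… → 0.97
Y = (194-194)/194 = 0/194 = 0 → 0.00
= CMYK(0.52, 0.97, 0.00, 0.24)


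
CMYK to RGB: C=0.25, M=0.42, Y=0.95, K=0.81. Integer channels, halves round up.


R = 255 × (1-C) × (1-K) = 255 × 0.75 × 0.19 = 36.3375 → 36
G = 255 × (1-M) × (1-K) = 255 × 0.58 × 0.19 = 28.101 → 28
B = 255 × (1-Y) × (1-K) = 255 × 0.05 × 0.19 = 2.4225 → 2
= RGB(36, 28, 2)


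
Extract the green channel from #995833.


Color: #995833
R = 99 = 153
G = 58 = 88
B = 33 = 51
Green = 88


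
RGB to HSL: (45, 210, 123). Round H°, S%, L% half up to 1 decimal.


Normalize: R'=45/255≈0.1765, G'=210/255≈0.8235, B'=123/255≈0.4824
Max=210/255, Min=45/255, Δ=Max-Min=165/255
L = (Max+Min)/2 = (210+45)/510 = 255/510 = 0.5 → L = 50.0%
L ≤ 0.5 → S = Δ/(Max+Min) = 165/(210+45) = 165/255 = 0.64705… → S = 64.7%
(the 1/255 factors cancel in S and H, so raw channel differences can be used)
Max is G' → H = 60 × ((B-R)/Δ + 2) = 60 × ((123-45)/165 + 2)
  78/165 + 2 = 0.4727… + 2 = 2.4727…
  H = 60 × 2.4727… = 148.363…° → H = 148.4°
= HSL(148.4°, 64.7%, 50.0%)


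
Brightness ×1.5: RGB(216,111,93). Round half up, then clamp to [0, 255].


Multiply each channel by 1.5, round half up, clamp to [0, 255]
R: 216×1.5 = 324 → clamp → 255
G: 111×1.5 = 166.5 → round → 167
B: 93×1.5 = 139.5 → round → 140
= RGB(255, 167, 140)


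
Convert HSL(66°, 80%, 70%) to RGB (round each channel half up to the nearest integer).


H=66°, S=0.80, L=0.70
C = (1-|2L-1|)×S = (1-|0.40|)×0.80 = 0.48
H' = H/60 = 66/60 ≈ 1.1000; X = C×(1-|H' mod 2 - 1|) = 0.432
m = L - C/2 = 0.70 - 0.24 = 0.46
Sector ⌊H'⌋ = 1 → (R',G',B') = (0.432, 0.48, 0.0)
RGB = ((R'+m)×255, (G'+m)×255, (B'+m)×255) = (227.46, 239.7, 117.3)
Round half up → RGB(227, 240, 117)


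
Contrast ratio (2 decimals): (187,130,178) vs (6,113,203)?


Linearize each sRGB channel c=v/255: c/12.92 if c ≤ 0.04045 else ((c+0.055)/1.055)^2.4
L = 0.2126×R_lin + 0.7152×G_lin + 0.0722×B_lin
Color 1 (187,130,178):
  R=187: 187/255≈0.7333 > 0.04045 → ((0.7333+0.055)/1.055)^2.4 ≈ 0.49693
  G=130: 130/255≈0.5098 > 0.04045 → ((0.5098+0.055)/1.055)^2.4 ≈ 0.22323
  B=178: 178/255≈0.6980 > 0.04045 → ((0.6980+0.055)/1.055)^2.4 ≈ 0.44520
  L1 = 0.2126×0.49693 + 0.7152×0.22323 + 0.0722×0.44520 ≈ 0.29744
Color 2 (6,113,203):
  R=6: 6/255≈0.0235 ≤ 0.04045 → 0.0235/12.92 ≈ 0.00182
  G=113: 113/255≈0.4431 > 0.04045 → ((0.4431+0.055)/1.055)^2.4 ≈ 0.16513
  B=203: 203/255≈0.7961 > 0.04045 → ((0.7961+0.055)/1.055)^2.4 ≈ 0.59720
  L2 = 0.2126×0.00182 + 0.7152×0.16513 + 0.0722×0.59720 ≈ 0.16161
Lighter = 0.29744, Darker = 0.16161
Ratio = (L_lighter + 0.05) / (L_darker + 0.05)
Ratio = (0.29744 + 0.05) / (0.16161 + 0.05) = 0.34744 / 0.21161 ≈ 1.6419
Ratio ≈ 1.64:1


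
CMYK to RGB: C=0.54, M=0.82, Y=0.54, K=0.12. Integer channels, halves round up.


R = 255 × (1-C) × (1-K) = 255 × 0.46 × 0.88 = 103.224 → 103
G = 255 × (1-M) × (1-K) = 255 × 0.18 × 0.88 = 40.392 → 40
B = 255 × (1-Y) × (1-K) = 255 × 0.46 × 0.88 = 103.224 → 103
= RGB(103, 40, 103)


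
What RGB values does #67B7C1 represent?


67 → 103 (R)
B7 → 183 (G)
C1 → 193 (B)
= RGB(103, 183, 193)


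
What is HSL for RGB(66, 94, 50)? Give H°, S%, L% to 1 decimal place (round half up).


Normalize: R'=66/255≈0.2588, G'=94/255≈0.3686, B'=50/255≈0.1961
Max=94/255, Min=50/255, Δ=Max-Min=44/255
L = (Max+Min)/2 = (94+50)/510 = 144/510 = 0.28235… → L = 28.2%
L ≤ 0.5 → S = Δ/(Max+Min) = 44/(94+50) = 44/144 = 0.30555… → S = 30.6%
(the 1/255 factors cancel in S and H, so raw channel differences can be used)
Max is G' → H = 60 × ((B-R)/Δ + 2) = 60 × ((50-66)/44 + 2)
  -16/44 + 2 = -0.3636… + 2 = 1.6363…
  H = 60 × 1.6363… = 98.181…° → H = 98.2°
= HSL(98.2°, 30.6%, 28.2%)


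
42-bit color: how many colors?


Colors = 2^bits = 2^42
= 4,398,046,511,104 colors


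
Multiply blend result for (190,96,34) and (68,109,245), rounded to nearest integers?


Multiply: C = A×B/255, rounded to nearest integer
R: 190×68/255 = 12920/255 ≈ 50.667 → 51
G: 96×109/255 = 10464/255 ≈ 41.035 → 41
B: 34×245/255 = 8330/255 ≈ 32.667 → 33
= RGB(51, 41, 33)


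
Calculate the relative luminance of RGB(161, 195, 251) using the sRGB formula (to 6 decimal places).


Linearize each channel (sRGB transfer function): c = v/255; c_lin = c/12.92 if c ≤ 0.04045, else ((c+0.055)/1.055)^2.4
  R: 161/255 ≈ 0.631373 > 0.04045 → ((0.631373+0.055)/1.055)^2.4 ≈ 0.356400
  G: 195/255 ≈ 0.764706 > 0.04045 → ((0.764706+0.055)/1.055)^2.4 ≈ 0.545724
  B: 251/255 ≈ 0.984314 > 0.04045 → ((0.984314+0.055)/1.055)^2.4 ≈ 0.964686
R_lin = 0.356400, G_lin = 0.545724, B_lin = 0.964686
L = 0.2126×R + 0.7152×G + 0.0722×B
L = 0.2126×0.356400 + 0.7152×0.545724 + 0.0722×0.964686
L ≈ 0.535723


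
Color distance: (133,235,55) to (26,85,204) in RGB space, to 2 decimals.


d = √[(R₁-R₂)² + (G₁-G₂)² + (B₁-B₂)²]
d = √[(133-26)² + (235-85)² + (55-204)²]
d = √[11449 + 22500 + 22201]
d = √56150
d ≈ 236.96


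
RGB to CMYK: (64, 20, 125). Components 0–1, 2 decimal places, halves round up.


R'=64/255≈0.2510, G'=20/255≈0.0784, B'=125/255≈0.4902
K = 1 - max(R',G',B') = 1 - 125/255 = 130/255 = 0.50980… → 0.51
(1-R'-K)/(1-K) simplifies to (max-R)/max with max = 125:
C = (125-64)/125 = 61/125 = 0.488 → 0.49
M = (125-20)/125 = 105/125 = 0.84 → 0.84
Y = (125-125)/125 = 0/125 = 0 → 0.00
= CMYK(0.49, 0.84, 0.00, 0.51)


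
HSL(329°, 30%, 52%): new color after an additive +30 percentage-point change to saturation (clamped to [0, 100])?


Original S = 30%
Adjustment = +30 percentage points
New S = 30 + (30) = 60
Clamp to [0, 100] → 60
= HSL(329°, 60%, 52%)


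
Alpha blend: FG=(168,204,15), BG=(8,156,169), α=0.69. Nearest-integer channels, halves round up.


C = α×F + (1-α)×B, with 1-α = 0.31
R: 0.69×168 + 0.31×8 = 115.92 + 2.48 = 118.40 → 118
G: 0.69×204 + 0.31×156 = 140.76 + 48.36 = 189.12 → 189
B: 0.69×15 + 0.31×169 = 10.35 + 52.39 = 62.74 → 63
= RGB(118, 189, 63)


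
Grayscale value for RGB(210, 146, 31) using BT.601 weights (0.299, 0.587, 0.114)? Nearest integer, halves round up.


Gray = 0.299×R + 0.587×G + 0.114×B
Gray = 0.299×210 + 0.587×146 + 0.114×31
Gray = 62.790 + 85.702 + 3.534
Gray = 152.026 → round half up → 152
Gray = 152


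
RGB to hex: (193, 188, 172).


R = 193 → C1 (hex)
G = 188 → BC (hex)
B = 172 → AC (hex)
Hex = #C1BCAC


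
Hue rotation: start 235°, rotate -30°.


New hue = (H + rotation) mod 360
New hue = (235 -30) mod 360
= 205 mod 360
= 205°


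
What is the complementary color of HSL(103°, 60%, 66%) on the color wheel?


Complement = opposite side of color wheel = hue + 180°
H' = (103 + 180) mod 360 = 283°
S and L unchanged.
= HSL(283°, 60%, 66%)


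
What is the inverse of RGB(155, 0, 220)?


Invert: (255-R, 255-G, 255-B)
R: 255-155 = 100
G: 255-0 = 255
B: 255-220 = 35
= RGB(100, 255, 35)


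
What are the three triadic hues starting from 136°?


Triadic: equally spaced at 120° intervals
H1 = 136°
H2 = (136 + 120) mod 360 = 256°
H3 = (136 + 240) mod 360 = 16°
Triadic = 136°, 256°, 16°


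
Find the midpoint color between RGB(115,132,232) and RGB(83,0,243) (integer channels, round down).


Midpoint: each channel = ⌊(C₁+C₂)/2⌋
R: ⌊(115+83)/2⌋ = 99
G: ⌊(132+0)/2⌋ = 66
B: ⌊(232+243)/2⌋ = 237
= RGB(99, 66, 237)


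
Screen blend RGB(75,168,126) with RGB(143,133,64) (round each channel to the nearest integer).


Screen: C = 255 - (255-A)×(255-B)/255, rounded to nearest integer
R: 255 - (255-75)×(255-143)/255 = 255 - 20160/255 ≈ 255 - 79.059 = 175.941 → 176
G: 255 - (255-168)×(255-133)/255 = 255 - 10614/255 ≈ 255 - 41.624 = 213.376 → 213
B: 255 - (255-126)×(255-64)/255 = 255 - 24639/255 ≈ 255 - 96.624 = 158.376 → 158
= RGB(176, 213, 158)


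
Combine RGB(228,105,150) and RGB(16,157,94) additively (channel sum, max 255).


Additive: each channel = min(255, C₁+C₂)
R: 228+16 = 244 → 244
G: 105+157 = 262 → 255
B: 150+94 = 244 → 244
= RGB(244, 255, 244)


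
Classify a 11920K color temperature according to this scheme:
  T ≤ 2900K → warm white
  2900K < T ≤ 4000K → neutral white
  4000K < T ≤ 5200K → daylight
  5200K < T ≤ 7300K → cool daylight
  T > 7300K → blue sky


Temperature: 11920K
11920K > 7300K → blue sky
Classification: blue sky


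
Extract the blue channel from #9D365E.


Color: #9D365E
R = 9D = 157
G = 36 = 54
B = 5E = 94
Blue = 94


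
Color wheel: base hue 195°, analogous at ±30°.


Base hue: 195°
Left analog: (195 - 30) mod 360 = 165°
Right analog: (195 + 30) mod 360 = 225°
Analogous hues = 165° and 225°


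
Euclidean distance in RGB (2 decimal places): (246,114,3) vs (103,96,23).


d = √[(R₁-R₂)² + (G₁-G₂)² + (B₁-B₂)²]
d = √[(246-103)² + (114-96)² + (3-23)²]
d = √[20449 + 324 + 400]
d = √21173
d ≈ 145.51


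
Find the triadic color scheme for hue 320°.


Triadic: equally spaced at 120° intervals
H1 = 320°
H2 = (320 + 120) mod 360 = 80°
H3 = (320 + 240) mod 360 = 200°
Triadic = 320°, 80°, 200°


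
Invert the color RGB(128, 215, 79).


Invert: (255-R, 255-G, 255-B)
R: 255-128 = 127
G: 255-215 = 40
B: 255-79 = 176
= RGB(127, 40, 176)


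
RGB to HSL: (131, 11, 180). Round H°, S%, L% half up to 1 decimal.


Normalize: R'=131/255≈0.5137, G'=11/255≈0.0431, B'=180/255≈0.7059
Max=180/255, Min=11/255, Δ=Max-Min=169/255
L = (Max+Min)/2 = (180+11)/510 = 191/510 = 0.37450… → L = 37.5%
L ≤ 0.5 → S = Δ/(Max+Min) = 169/(180+11) = 169/191 = 0.88481… → S = 88.5%
(the 1/255 factors cancel in S and H, so raw channel differences can be used)
Max is B' → H = 60 × ((R-G)/Δ + 4) = 60 × ((131-11)/169 + 4)
  120/169 + 4 = 0.7100… + 4 = 4.7100…
  H = 60 × 4.7100… = 282.603…° → H = 282.6°
= HSL(282.6°, 88.5%, 37.5%)
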